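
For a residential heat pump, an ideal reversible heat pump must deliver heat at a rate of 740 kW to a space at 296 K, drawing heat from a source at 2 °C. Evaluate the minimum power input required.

Ẇ_in ≈ 52.1 kW

T_C = 2 °C → 2 + 273.15 = 275.15 K.
COP_HP = T_H/(T_H − T_C) = 296.00/20.85 = 14.1966.
W = Q_H/COP_HP = 740/14.1966 = 52.1 kW.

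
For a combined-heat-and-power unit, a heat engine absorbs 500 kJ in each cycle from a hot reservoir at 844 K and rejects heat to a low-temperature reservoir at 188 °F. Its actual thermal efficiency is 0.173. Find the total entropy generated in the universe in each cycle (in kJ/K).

ΔS_univ ≈ 0.5568 kJ/K

T_C = 188 °F → (188 − 32) × 5/9 = 86.67 °C = 359.82 K.
W = η·Q_H = 0.173 × 500 = 86.50 kJ, so Q_C = Q_H − W = 413.5 kJ.
Reservoir entropy changes: ΔS_H = −Q_H/T_H = −500/844.00 = -0.5924 kJ/K and ΔS_C = +Q_C/T_C = 413.5/359.82 = 1.149 kJ/K.
ΔS_univ = −Q_H/T_H + Q_C/T_C = 0.5568 kJ/K (> 0, since η = 0.173 < η_Carnot = 0.574).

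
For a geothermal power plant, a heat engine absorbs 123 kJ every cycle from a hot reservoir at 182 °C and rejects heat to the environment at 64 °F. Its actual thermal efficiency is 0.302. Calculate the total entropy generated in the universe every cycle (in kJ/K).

T_H = 182 °C → 182 + 273.15 = 455.15 K.
T_C = 64 °F → (64 − 32) × 5/9 = 17.78 °C = 290.93 K.
W = η·Q_H = 0.302 × 123 = 37.15 kJ, so Q_C = Q_H − W = 85.85 kJ.
Entropy balance on the reservoirs: −Q_H/T_H = -0.2702 kJ/K, +Q_C/T_C = 0.2951 kJ/K.
ΔS_univ = −Q_H/T_H + Q_C/T_C = 0.02486 kJ/K (> 0, since η = 0.302 < η_Carnot = 0.361).

ΔS_univ ≈ 0.02486 kJ/K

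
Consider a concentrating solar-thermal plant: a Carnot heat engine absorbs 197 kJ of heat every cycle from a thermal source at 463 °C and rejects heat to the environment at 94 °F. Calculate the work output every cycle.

W ≈ 115 kJ

T_H = 463 °C → 463 + 273.15 = 736.15 K.
T_C = 94 °F → (94 − 32) × 5/9 = 34.44 °C = 307.59 K.
For a reversible engine, η = 1 − T_C/T_H = 1 − 307.59/736.15 = 0.5822.
W = η·Q_H = 0.5822 × 197 = 115 kJ.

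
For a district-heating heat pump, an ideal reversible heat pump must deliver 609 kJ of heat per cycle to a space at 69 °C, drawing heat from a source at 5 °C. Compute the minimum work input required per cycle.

T_H = 69 °C → 69 + 273.15 = 342.15 K.
T_C = 5 °C → 5 + 273.15 = 278.15 K.
The Carnot heat-pump COP is COP_HP = T_H/(T_H − T_C) = 342.15/64.00 = 5.3461.
W = Q_H/COP_HP = 609/5.3461 = 113.9 kJ.

W_in ≈ 113.9 kJ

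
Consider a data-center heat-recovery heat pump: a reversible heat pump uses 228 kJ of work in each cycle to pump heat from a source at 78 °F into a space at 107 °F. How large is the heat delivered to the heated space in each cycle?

Q_H ≈ 4460 kJ

T_H = 107 °F → (107 − 32) × 5/9 = 41.67 °C = 314.82 K.
T_C = 78 °F → (78 − 32) × 5/9 = 25.56 °C = 298.71 K.
Reversible heating COP: COP_HP = T_H/(T_H − T_C) = 314.82/16.11 = 19.5403.
Q_H = COP_HP · W = 19.5403 × 228 = 4460 kJ.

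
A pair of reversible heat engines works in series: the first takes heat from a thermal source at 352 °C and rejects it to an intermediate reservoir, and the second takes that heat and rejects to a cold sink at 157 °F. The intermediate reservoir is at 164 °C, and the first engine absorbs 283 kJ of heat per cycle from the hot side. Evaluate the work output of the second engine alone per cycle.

T_H = 352 °C → 352 + 273.15 = 625.15 K.
T_C = 157 °F → (157 − 32) × 5/9 = 69.44 °C = 342.59 K.
T_m = 164 °C → 164 + 273.15 = 437.15 K.
Heat entering the second stage: Q_m = Q_H·(T_m/T_H) = 283 × 437.15/625.15 = 198 kJ.
Second-stage efficiency η₂ = 1 − T_C/T_m = 1 − 342.59/437.15 = 0.2163, so W₂ = η₂·Q_m = 42.8 kJ.

W₂ ≈ 42.8 kJ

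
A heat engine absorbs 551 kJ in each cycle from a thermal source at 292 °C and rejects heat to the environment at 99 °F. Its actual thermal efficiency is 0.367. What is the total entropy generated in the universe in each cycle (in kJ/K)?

T_H = 292 °C → 292 + 273.15 = 565.15 K.
T_C = 99 °F → (99 − 32) × 5/9 = 37.22 °C = 310.37 K.
W = η·Q_H = 0.367 × 551 = 202.2 kJ, so Q_C = Q_H − W = 348.8 kJ.
Entropy balance on the reservoirs: −Q_H/T_H = -0.9750 kJ/K, +Q_C/T_C = 1.124 kJ/K.
ΔS_univ = −Q_H/T_H + Q_C/T_C = 0.1488 kJ/K (> 0, since η = 0.367 < η_Carnot = 0.451).

ΔS_univ ≈ 0.1488 kJ/K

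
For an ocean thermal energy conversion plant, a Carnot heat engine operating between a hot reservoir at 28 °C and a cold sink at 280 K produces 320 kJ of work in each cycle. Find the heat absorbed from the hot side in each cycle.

Q_H ≈ 4560 kJ

T_H = 28 °C → 28 + 273.15 = 301.15 K.
The Carnot efficiency is η = 1 − T_C/T_H = 1 − 280.00/301.15 = 0.0702.
Q_H = W/η = 320/0.0702 = 4560 kJ.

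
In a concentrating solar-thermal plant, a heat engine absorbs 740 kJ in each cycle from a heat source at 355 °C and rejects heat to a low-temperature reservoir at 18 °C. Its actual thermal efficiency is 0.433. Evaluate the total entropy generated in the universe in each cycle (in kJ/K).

ΔS_univ ≈ 0.2631 kJ/K

T_H = 355 °C → 355 + 273.15 = 628.15 K.
T_C = 18 °C → 18 + 273.15 = 291.15 K.
W = η·Q_H = 0.433 × 740 = 320.4 kJ, so Q_C = Q_H − W = 419.6 kJ.
The hot reservoir loses entropy Q_H/T_H = 740/628.15 = 1.178 kJ/K; the cold reservoir gains Q_C/T_C = 419.6/291.15 = 1.441 kJ/K.
ΔS_univ = −Q_H/T_H + Q_C/T_C = 0.2631 kJ/K (> 0, since η = 0.433 < η_Carnot = 0.536).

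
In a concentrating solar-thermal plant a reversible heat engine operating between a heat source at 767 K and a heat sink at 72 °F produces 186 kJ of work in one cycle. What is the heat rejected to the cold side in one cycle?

Q_C ≈ 116.5 kJ

T_C = 72 °F → (72 − 32) × 5/9 = 22.22 °C = 295.37 K.
The Carnot efficiency is η = 1 − T_C/T_H = 1 − 295.37/767.00 = 0.6149.
Since Q_C/Q_H = T_C/T_H and Q_H = W/η, Q_C = W·T_C/(T_H − T_C) = 186 × 295.37/471.63 = 116.5 kJ.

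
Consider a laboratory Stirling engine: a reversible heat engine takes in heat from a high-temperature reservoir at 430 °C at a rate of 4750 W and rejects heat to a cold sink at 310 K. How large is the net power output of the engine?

T_H = 430 °C → 430 + 273.15 = 703.15 K.
The Carnot efficiency is η = 1 − T_C/T_H = 1 − 310.00/703.15 = 0.5591.
W = η·Q_H = 0.5591 × 4750 = 2656 W.

Ẇ ≈ 2656 W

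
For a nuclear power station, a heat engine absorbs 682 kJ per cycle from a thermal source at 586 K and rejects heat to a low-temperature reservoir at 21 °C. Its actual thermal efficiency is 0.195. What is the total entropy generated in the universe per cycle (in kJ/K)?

T_C = 21 °C → 21 + 273.15 = 294.15 K.
W = η·Q_H = 0.195 × 682 = 133.0 kJ, so Q_C = Q_H − W = 549.0 kJ.
Entropy balance on the reservoirs: −Q_H/T_H = -1.164 kJ/K, +Q_C/T_C = 1.866 kJ/K.
ΔS_univ = −Q_H/T_H + Q_C/T_C = 0.7026 kJ/K (> 0, since η = 0.195 < η_Carnot = 0.498).

ΔS_univ ≈ 0.7026 kJ/K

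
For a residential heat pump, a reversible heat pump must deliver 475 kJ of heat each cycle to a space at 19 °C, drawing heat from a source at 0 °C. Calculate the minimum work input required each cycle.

W_in ≈ 30.9 kJ

T_H = 19 °C → 19 + 273.15 = 292.15 K.
T_C = 0 °C → 0 + 273.15 = 273.15 K.
COP_HP = T_H/(T_H − T_C) = 292.15/19.00 = 15.3763.
W = Q_H/COP_HP = 475/15.3763 = 30.9 kJ.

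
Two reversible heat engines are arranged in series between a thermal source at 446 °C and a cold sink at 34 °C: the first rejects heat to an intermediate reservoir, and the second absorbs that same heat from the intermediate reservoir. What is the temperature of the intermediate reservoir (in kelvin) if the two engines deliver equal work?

T_H = 446 °C → 446 + 273.15 = 719.15 K.
T_C = 34 °C → 34 + 273.15 = 307.15 K.
For reversible stages Q_m = Q_H·(T_m/T_H). Setting W₁ = Q_H(1 − T_m/T_H) equal to W₂ = Q_m(1 − T_C/T_m) = Q_H·(T_m − T_C)/T_H gives T_H − T_m = T_m − T_C, so T_m = (T_H + T_C)/2 = (719.15 + 307.15)/2 = 513 K.

T_m ≈ 513 K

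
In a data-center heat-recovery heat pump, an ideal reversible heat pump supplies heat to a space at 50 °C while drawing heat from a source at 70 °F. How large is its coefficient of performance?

T_H = 50 °C → 50 + 273.15 = 323.15 K.
T_C = 70 °F → (70 − 32) × 5/9 = 21.11 °C = 294.26 K.
COP_HP = T_H/(T_H − T_C) = 323.15/(323.15 − 294.26) = 11.19.

COP_HP ≈ 11.19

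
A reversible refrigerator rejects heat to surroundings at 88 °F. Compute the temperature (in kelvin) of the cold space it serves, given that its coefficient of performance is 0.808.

T_C ≈ 136 K

T_H = 88 °F → (88 − 32) × 5/9 = 31.11 °C = 304.26 K.
COP_R = T_C/(T_H − T_C) ⇒ T_C = T_H·COP_R/(1 + COP_R) = 304.26 × 0.808/(1 + 0.808) = 136 K.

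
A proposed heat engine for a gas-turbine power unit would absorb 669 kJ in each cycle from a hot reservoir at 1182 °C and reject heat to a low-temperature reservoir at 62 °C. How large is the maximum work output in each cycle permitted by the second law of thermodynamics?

T_H = 1182 °C → 1182 + 273.15 = 1455.15 K.
T_C = 62 °C → 62 + 273.15 = 335.15 K.
The upper bound on efficiency is η_max = 1 − T_C/T_H = 1 − 335.15/1455.15 = 0.7697.
W_max = η_max · Q_H = 0.7697 × 669 = 515 kJ.

W_max ≈ 515 kJ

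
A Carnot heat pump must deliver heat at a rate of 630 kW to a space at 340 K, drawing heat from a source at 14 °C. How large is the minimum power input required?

Ẇ_in ≈ 97.93 kW

T_C = 14 °C → 14 + 273.15 = 287.15 K.
COP_HP = T_H/(T_H − T_C) = 340.00/52.85 = 6.4333.
W = Q_H/COP_HP = 630/6.4333 = 97.93 kW.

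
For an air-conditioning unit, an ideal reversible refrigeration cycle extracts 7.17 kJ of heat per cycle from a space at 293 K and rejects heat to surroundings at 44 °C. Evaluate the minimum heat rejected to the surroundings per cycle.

Q_H ≈ 7.761 kJ

T_H = 44 °C → 44 + 273.15 = 317.15 K.
For a reversible cycle Q_H/Q_C = T_H/T_C, so Q_H = Q_C·T_H/T_C = 7.17 × 317.15/293.00 = 7.761 kJ.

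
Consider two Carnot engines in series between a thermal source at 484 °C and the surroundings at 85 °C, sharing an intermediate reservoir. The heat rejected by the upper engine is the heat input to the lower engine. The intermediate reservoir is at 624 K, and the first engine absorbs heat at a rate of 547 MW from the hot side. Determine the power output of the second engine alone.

Ẇ₂ ≈ 192 MW

T_H = 484 °C → 484 + 273.15 = 757.15 K.
T_C = 85 °C → 85 + 273.15 = 358.15 K.
Heat entering the second stage: Q_m = Q_H·(T_m/T_H) = 547 × 624.00/757.15 = 451 MW.
Second-stage efficiency η₂ = 1 − T_C/T_m = 1 − 358.15/624.00 = 0.4260, so W₂ = η₂·Q_m = 192 MW.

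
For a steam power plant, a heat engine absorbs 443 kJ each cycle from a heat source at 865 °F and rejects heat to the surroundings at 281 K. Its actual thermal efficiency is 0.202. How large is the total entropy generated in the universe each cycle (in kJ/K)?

T_H = 865 °F → (865 − 32) × 5/9 = 462.78 °C = 735.93 K.
W = η·Q_H = 0.202 × 443 = 89.49 kJ, so Q_C = Q_H − W = 353.5 kJ.
Entropy balance on the reservoirs: −Q_H/T_H = -0.6020 kJ/K, +Q_C/T_C = 1.258 kJ/K.
ΔS_univ = −Q_H/T_H + Q_C/T_C = 0.656 kJ/K (> 0, since η = 0.202 < η_Carnot = 0.618).

ΔS_univ ≈ 0.656 kJ/K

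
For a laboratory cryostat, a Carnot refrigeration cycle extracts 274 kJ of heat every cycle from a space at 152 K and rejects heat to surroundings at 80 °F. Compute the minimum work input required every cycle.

W_in ≈ 266 kJ

T_H = 80 °F → (80 − 32) × 5/9 = 26.67 °C = 299.82 K.
For a reversible refrigerator, COP_R = T_C/(T_H − T_C) = 152.00/147.82 = 1.0283.
W = Q_C/COP_R = 274/1.0283 = 266 kJ.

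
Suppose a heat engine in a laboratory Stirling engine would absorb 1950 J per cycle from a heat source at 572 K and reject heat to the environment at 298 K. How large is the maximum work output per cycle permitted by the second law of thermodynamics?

W_max ≈ 934 J

No engine can exceed the Carnot limit: η_max = 1 − T_C/T_H = 1 − 298.00/572.00 = 0.4790.
W_max = η_max · Q_H = 0.4790 × 1950 = 934 J.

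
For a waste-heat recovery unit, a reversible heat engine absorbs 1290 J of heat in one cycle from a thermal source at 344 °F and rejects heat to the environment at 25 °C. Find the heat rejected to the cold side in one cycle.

T_H = 344 °F → (344 − 32) × 5/9 = 173.33 °C = 446.48 K.
T_C = 25 °C → 25 + 273.15 = 298.15 K.
The Carnot efficiency is η = 1 − T_C/T_H = 1 − 298.15/446.48 = 0.3322.
For a reversible cycle Q_C/Q_H = T_C/T_H, so Q_C = 1290 × 298.15/446.48 = 861 J.

Q_C ≈ 861 J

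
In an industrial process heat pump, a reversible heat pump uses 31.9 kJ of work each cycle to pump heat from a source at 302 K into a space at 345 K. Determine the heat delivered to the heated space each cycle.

Reversible heating COP: COP_HP = T_H/(T_H − T_C) = 345.00/43.00 = 8.0233.
Q_H = COP_HP · W = 8.0233 × 31.9 = 255.9 kJ.

Q_H ≈ 255.9 kJ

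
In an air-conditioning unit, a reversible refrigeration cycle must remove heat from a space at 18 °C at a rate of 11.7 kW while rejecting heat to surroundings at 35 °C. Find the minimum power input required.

Ẇ_in ≈ 0.6832 kW

T_H = 35 °C → 35 + 273.15 = 308.15 K.
T_C = 18 °C → 18 + 273.15 = 291.15 K.
COP_R = T_C/(T_H − T_C) = 291.15/17.00 = 17.1265.
W = Q_C/COP_R = 11.7/17.1265 = 0.6832 kW.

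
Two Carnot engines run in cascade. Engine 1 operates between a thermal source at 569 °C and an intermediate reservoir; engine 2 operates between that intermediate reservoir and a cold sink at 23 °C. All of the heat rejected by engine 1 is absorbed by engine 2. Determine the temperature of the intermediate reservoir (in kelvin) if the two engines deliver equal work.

T_H = 569 °C → 569 + 273.15 = 842.15 K.
T_C = 23 °C → 23 + 273.15 = 296.15 K.
For reversible stages Q_m = Q_H·(T_m/T_H). Setting W₁ = Q_H(1 − T_m/T_H) equal to W₂ = Q_m(1 − T_C/T_m) = Q_H·(T_m − T_C)/T_H gives T_H − T_m = T_m − T_C, so T_m = (T_H + T_C)/2 = (842.15 + 296.15)/2 = 569.1 K.

T_m ≈ 569.1 K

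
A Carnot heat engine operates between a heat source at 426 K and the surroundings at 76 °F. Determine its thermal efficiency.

T_C = 76 °F → (76 − 32) × 5/9 = 24.44 °C = 297.59 K.
η_rev = 1 − T_C/T_H = 1 − 297.59/426.00 = 0.3014.

η ≈ 0.3014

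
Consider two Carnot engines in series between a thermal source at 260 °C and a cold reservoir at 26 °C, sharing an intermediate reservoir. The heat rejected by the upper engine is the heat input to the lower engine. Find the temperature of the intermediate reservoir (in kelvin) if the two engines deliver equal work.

T_m ≈ 416 K

T_H = 260 °C → 260 + 273.15 = 533.15 K.
T_C = 26 °C → 26 + 273.15 = 299.15 K.
For reversible stages Q_m = Q_H·(T_m/T_H). Setting W₁ = Q_H(1 − T_m/T_H) equal to W₂ = Q_m(1 − T_C/T_m) = Q_H·(T_m − T_C)/T_H gives T_H − T_m = T_m − T_C, so T_m = (T_H + T_C)/2 = (533.15 + 299.15)/2 = 416 K.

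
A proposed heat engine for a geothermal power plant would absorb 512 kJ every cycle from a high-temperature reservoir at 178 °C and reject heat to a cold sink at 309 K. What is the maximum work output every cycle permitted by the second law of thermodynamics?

T_H = 178 °C → 178 + 273.15 = 451.15 K.
The upper bound on efficiency is η_max = 1 − T_C/T_H = 1 − 309.00/451.15 = 0.3151.
W_max = η_max · Q_H = 0.3151 × 512 = 161.3 kJ.

W_max ≈ 161.3 kJ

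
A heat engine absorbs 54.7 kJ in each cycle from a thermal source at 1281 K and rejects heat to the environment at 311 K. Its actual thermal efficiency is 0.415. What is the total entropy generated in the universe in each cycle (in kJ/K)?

ΔS_univ ≈ 0.0602 kJ/K

W = η·Q_H = 0.415 × 54.7 = 22.70 kJ, so Q_C = Q_H − W = 32.00 kJ.
Entropy balance on the reservoirs: −Q_H/T_H = -0.04270 kJ/K, +Q_C/T_C = 0.1029 kJ/K.
ΔS_univ = −Q_H/T_H + Q_C/T_C = 0.0602 kJ/K (> 0, since η = 0.415 < η_Carnot = 0.757).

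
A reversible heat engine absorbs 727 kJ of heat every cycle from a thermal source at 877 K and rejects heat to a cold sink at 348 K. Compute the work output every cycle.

Since the cycle is reversible, η = 1 − T_C/T_H = 1 − 348.00/877.00 = 0.6032.
W = η·Q_H = 0.6032 × 727 = 438.5 kJ.

W ≈ 438.5 kJ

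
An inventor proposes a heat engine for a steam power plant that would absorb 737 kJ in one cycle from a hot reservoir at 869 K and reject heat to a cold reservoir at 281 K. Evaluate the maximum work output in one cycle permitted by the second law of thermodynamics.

No engine can exceed the Carnot limit: η_max = 1 − T_C/T_H = 1 − 281.00/869.00 = 0.6766.
W_max = η_max · Q_H = 0.6766 × 737 = 498.7 kJ.

W_max ≈ 498.7 kJ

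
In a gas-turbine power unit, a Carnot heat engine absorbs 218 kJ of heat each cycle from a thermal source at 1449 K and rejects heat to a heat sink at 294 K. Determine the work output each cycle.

Since the cycle is reversible, η = 1 − T_C/T_H = 1 − 294.00/1449.00 = 0.7971.
W = η·Q_H = 0.7971 × 218 = 174 kJ.

W ≈ 174 kJ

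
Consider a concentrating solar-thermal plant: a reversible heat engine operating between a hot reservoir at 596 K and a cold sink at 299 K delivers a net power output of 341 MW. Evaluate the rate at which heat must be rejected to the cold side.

Q̇_C ≈ 343 MW

η_rev = 1 − T_C/T_H = 1 − 299.00/596.00 = 0.4983.
Since Q_C/Q_H = T_C/T_H and Q_H = W/η, Q_C = W·T_C/(T_H − T_C) = 341 × 299.00/297.00 = 343 MW.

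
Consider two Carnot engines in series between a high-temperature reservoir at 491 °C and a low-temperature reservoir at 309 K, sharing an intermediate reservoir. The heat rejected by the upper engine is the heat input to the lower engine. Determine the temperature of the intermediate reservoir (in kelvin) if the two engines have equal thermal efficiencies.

T_H = 491 °C → 491 + 273.15 = 764.15 K.
Equal efficiencies require 1 − T_m/T_H = 1 − T_C/T_m, i.e. T_m/T_H = T_C/T_m, so T_m = √(T_H·T_C) = √(764.15 × 309.00) = 485.9 K.

T_m ≈ 485.9 K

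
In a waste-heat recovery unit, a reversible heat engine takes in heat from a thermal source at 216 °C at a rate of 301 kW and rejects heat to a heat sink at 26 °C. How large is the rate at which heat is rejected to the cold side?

Q̇_C ≈ 184.1 kW

T_H = 216 °C → 216 + 273.15 = 489.15 K.
T_C = 26 °C → 26 + 273.15 = 299.15 K.
η_rev = 1 − T_C/T_H = 1 − 299.15/489.15 = 0.3884.
For a reversible cycle Q_C/Q_H = T_C/T_H, so Q_C = 301 × 299.15/489.15 = 184.1 kW.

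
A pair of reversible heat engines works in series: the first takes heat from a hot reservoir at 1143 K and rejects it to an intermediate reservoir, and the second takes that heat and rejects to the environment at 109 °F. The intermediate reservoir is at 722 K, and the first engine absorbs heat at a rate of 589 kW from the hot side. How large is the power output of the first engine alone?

Ẇ₁ ≈ 217 kW

T_C = 109 °F → (109 − 32) × 5/9 = 42.78 °C = 315.93 K.
First-stage efficiency η₁ = 1 − T_m/T_H = 1 − 722.00/1143.00 = 0.3683.
W₁ = η₁·Q_H = 0.3683 × 589 = 217 kW.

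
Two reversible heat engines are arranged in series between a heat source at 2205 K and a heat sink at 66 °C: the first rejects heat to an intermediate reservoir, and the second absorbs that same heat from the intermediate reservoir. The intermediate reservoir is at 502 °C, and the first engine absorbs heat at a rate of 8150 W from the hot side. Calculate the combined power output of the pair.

Ẇ_total ≈ 6900 W

T_C = 66 °C → 66 + 273.15 = 339.15 K.
Two reversible stages in series are equivalent to a single Carnot engine between T_H and T_C, so η_total = 1 − T_C/T_H = 1 − 339.15/2205.00 = 0.8462.
W_total = η_total · Q_H = 0.8462 × 8150 = 6900 W.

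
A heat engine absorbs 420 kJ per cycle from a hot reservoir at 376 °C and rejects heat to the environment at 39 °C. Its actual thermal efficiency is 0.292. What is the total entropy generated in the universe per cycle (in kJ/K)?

T_H = 376 °C → 376 + 273.15 = 649.15 K.
T_C = 39 °C → 39 + 273.15 = 312.15 K.
W = η·Q_H = 0.292 × 420 = 122.6 kJ, so Q_C = Q_H − W = 297.4 kJ.
Reservoir entropy changes: ΔS_H = −Q_H/T_H = −420/649.15 = -0.6470 kJ/K and ΔS_C = +Q_C/T_C = 297.4/312.15 = 0.9526 kJ/K.
ΔS_univ = −Q_H/T_H + Q_C/T_C = 0.306 kJ/K (> 0, since η = 0.292 < η_Carnot = 0.519).

ΔS_univ ≈ 0.306 kJ/K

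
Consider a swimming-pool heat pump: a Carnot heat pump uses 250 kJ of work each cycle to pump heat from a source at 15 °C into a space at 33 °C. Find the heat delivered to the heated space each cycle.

T_H = 33 °C → 33 + 273.15 = 306.15 K.
T_C = 15 °C → 15 + 273.15 = 288.15 K.
Reversible heating COP: COP_HP = T_H/(T_H − T_C) = 306.15/18.00 = 17.0083.
Q_H = COP_HP · W = 17.0083 × 250 = 4252 kJ.

Q_H ≈ 4252 kJ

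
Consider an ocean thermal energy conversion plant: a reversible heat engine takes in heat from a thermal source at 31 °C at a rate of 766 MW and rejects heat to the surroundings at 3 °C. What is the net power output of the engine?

T_H = 31 °C → 31 + 273.15 = 304.15 K.
T_C = 3 °C → 3 + 273.15 = 276.15 K.
Since the cycle is reversible, η = 1 − T_C/T_H = 1 − 276.15/304.15 = 0.0921.
W = η·Q_H = 0.0921 × 766 = 70.5 MW.

Ẇ ≈ 70.5 MW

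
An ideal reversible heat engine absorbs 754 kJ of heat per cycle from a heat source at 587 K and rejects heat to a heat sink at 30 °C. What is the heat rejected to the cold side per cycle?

Q_C ≈ 389.4 kJ

T_C = 30 °C → 30 + 273.15 = 303.15 K.
The Carnot efficiency is η = 1 − T_C/T_H = 1 − 303.15/587.00 = 0.4836.
For a reversible cycle Q_C/Q_H = T_C/T_H, so Q_C = 754 × 303.15/587.00 = 389.4 kJ.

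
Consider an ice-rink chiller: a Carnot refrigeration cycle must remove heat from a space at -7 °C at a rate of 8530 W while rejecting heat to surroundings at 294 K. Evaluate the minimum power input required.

T_C = -7 °C → -7 + 273.15 = 266.15 K.
The reversible coefficient of performance is COP_R = T_C/(T_H − T_C) = 266.15/27.85 = 9.5566.
W = Q_C/COP_R = 8530/9.5566 = 893 W.

Ẇ_in ≈ 893 W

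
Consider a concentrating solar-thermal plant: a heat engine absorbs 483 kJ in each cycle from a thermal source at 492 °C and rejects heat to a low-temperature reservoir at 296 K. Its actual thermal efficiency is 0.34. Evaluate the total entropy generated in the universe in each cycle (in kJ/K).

T_H = 492 °C → 492 + 273.15 = 765.15 K.
W = η·Q_H = 0.34 × 483 = 164.2 kJ, so Q_C = Q_H − W = 318.8 kJ.
Reservoir entropy changes: ΔS_H = −Q_H/T_H = −483/765.15 = -0.6312 kJ/K and ΔS_C = +Q_C/T_C = 318.8/296.00 = 1.077 kJ/K.
ΔS_univ = −Q_H/T_H + Q_C/T_C = 0.446 kJ/K (> 0, since η = 0.34 < η_Carnot = 0.613).

ΔS_univ ≈ 0.446 kJ/K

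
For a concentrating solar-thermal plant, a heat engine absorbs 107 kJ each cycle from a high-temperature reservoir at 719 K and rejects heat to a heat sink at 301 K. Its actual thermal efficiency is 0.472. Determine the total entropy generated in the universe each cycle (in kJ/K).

W = η·Q_H = 0.472 × 107 = 50.50 kJ, so Q_C = Q_H − W = 56.50 kJ.
Entropy balance on the reservoirs: −Q_H/T_H = -0.1488 kJ/K, +Q_C/T_C = 0.1877 kJ/K.
ΔS_univ = −Q_H/T_H + Q_C/T_C = 0.0389 kJ/K (> 0, since η = 0.472 < η_Carnot = 0.581).

ΔS_univ ≈ 0.0389 kJ/K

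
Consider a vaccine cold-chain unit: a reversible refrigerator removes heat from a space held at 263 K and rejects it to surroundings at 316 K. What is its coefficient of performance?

For a reversible refrigerator, COP_R = T_C/(T_H − T_C) = 263.00/(316.00 − 263.00) = 4.96.

COP_R ≈ 4.96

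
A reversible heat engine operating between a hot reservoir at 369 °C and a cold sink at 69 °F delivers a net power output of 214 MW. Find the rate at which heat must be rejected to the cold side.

Q̇_C ≈ 180 MW

T_H = 369 °C → 369 + 273.15 = 642.15 K.
T_C = 69 °F → (69 − 32) × 5/9 = 20.56 °C = 293.71 K.
The Carnot efficiency is η = 1 − T_C/T_H = 1 − 293.71/642.15 = 0.5426.
Since Q_C/Q_H = T_C/T_H and Q_H = W/η, Q_C = W·T_C/(T_H − T_C) = 214 × 293.71/348.44 = 180 MW.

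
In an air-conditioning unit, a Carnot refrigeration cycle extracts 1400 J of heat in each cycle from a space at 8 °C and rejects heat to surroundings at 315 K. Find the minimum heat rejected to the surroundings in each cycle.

T_C = 8 °C → 8 + 273.15 = 281.15 K.
For a reversible cycle Q_H/Q_C = T_H/T_C, so Q_H = Q_C·T_H/T_C = 1400 × 315.00/281.15 = 1569 J.

Q_H ≈ 1569 J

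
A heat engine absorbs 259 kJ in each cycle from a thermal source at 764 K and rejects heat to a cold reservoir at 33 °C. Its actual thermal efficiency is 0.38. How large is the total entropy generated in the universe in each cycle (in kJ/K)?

ΔS_univ ≈ 0.1855 kJ/K

T_C = 33 °C → 33 + 273.15 = 306.15 K.
W = η·Q_H = 0.38 × 259 = 98.42 kJ, so Q_C = Q_H − W = 160.6 kJ.
Reservoir entropy changes: ΔS_H = −Q_H/T_H = −259/764.00 = -0.3390 kJ/K and ΔS_C = +Q_C/T_C = 160.6/306.15 = 0.5245 kJ/K.
ΔS_univ = −Q_H/T_H + Q_C/T_C = 0.1855 kJ/K (> 0, since η = 0.38 < η_Carnot = 0.599).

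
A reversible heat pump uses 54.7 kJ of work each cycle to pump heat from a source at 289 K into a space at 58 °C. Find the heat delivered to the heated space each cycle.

T_H = 58 °C → 58 + 273.15 = 331.15 K.
Reversible heating COP: COP_HP = T_H/(T_H − T_C) = 331.15/42.15 = 7.8565.
Q_H = COP_HP · W = 7.8565 × 54.7 = 429.7 kJ.

Q_H ≈ 429.7 kJ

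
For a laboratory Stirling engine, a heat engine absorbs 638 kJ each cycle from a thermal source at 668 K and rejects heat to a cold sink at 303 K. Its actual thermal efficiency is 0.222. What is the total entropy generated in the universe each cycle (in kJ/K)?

W = η·Q_H = 0.222 × 638 = 141.6 kJ, so Q_C = Q_H − W = 496.4 kJ.
Entropy balance on the reservoirs: −Q_H/T_H = -0.9551 kJ/K, +Q_C/T_C = 1.638 kJ/K.
ΔS_univ = −Q_H/T_H + Q_C/T_C = 0.683 kJ/K (> 0, since η = 0.222 < η_Carnot = 0.546).

ΔS_univ ≈ 0.683 kJ/K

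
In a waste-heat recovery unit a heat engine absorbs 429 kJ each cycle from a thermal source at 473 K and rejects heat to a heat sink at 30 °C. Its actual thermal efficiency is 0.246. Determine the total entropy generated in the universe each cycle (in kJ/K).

T_C = 30 °C → 30 + 273.15 = 303.15 K.
W = η·Q_H = 0.246 × 429 = 105.5 kJ, so Q_C = Q_H − W = 323.5 kJ.
Reservoir entropy changes: ΔS_H = −Q_H/T_H = −429/473.00 = -0.9070 kJ/K and ΔS_C = +Q_C/T_C = 323.5/303.15 = 1.067 kJ/K.
ΔS_univ = −Q_H/T_H + Q_C/T_C = 0.160 kJ/K (> 0, since η = 0.246 < η_Carnot = 0.359).

ΔS_univ ≈ 0.160 kJ/K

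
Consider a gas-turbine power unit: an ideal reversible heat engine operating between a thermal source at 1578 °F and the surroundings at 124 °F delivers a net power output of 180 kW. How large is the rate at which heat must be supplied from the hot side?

T_H = 1578 °F → (1578 − 32) × 5/9 = 858.89 °C = 1132.04 K.
T_C = 124 °F → (124 − 32) × 5/9 = 51.11 °C = 324.26 K.
The Carnot efficiency is η = 1 − T_C/T_H = 1 − 324.26/1132.04 = 0.7136.
Q_H = W/η = 180/0.7136 = 252 kW.

Q̇_H ≈ 252 kW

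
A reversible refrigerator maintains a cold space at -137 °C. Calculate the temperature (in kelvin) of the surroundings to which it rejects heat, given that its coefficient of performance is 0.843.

T_C = -137 °C → -137 + 273.15 = 136.15 K.
COP_R = T_C/(T_H − T_C) ⇒ T_H = T_C·(1 + 1/COP_R) = 136.15 × (1 + 1/0.843) = 298 K.

T_H ≈ 298 K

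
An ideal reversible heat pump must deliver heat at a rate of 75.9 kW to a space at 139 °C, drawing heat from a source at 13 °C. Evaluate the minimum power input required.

T_H = 139 °C → 139 + 273.15 = 412.15 K.
T_C = 13 °C → 13 + 273.15 = 286.15 K.
For a reversible heat pump, COP_HP = T_H/(T_H − T_C) = 412.15/126.00 = 3.2710.
W = Q_H/COP_HP = 75.9/3.2710 = 23.2 kW.

Ẇ_in ≈ 23.2 kW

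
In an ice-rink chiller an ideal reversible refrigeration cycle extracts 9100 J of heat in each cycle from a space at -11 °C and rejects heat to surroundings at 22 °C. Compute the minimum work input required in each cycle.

T_H = 22 °C → 22 + 273.15 = 295.15 K.
T_C = -11 °C → -11 + 273.15 = 262.15 K.
COP_R = T_C/(T_H − T_C) = 262.15/33.00 = 7.9439.
W = Q_C/COP_R = 9100/7.9439 = 1146 J.

W_in ≈ 1146 J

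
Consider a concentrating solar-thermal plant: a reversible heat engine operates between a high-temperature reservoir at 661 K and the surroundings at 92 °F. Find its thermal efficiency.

T_C = 92 °F → (92 − 32) × 5/9 = 33.33 °C = 306.48 K.
Carnot efficiency: η = 1 − T_C/T_H = 1 − 306.48/661.00 = 0.536.

η ≈ 0.536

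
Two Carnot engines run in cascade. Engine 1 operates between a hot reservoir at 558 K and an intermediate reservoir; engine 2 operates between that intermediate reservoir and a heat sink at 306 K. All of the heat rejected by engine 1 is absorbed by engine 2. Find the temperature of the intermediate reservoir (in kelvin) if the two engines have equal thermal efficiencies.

Equal efficiencies require 1 − T_m/T_H = 1 − T_C/T_m, i.e. T_m/T_H = T_C/T_m, so T_m = √(T_H·T_C) = √(558.00 × 306.00) = 413.2 K.

T_m ≈ 413.2 K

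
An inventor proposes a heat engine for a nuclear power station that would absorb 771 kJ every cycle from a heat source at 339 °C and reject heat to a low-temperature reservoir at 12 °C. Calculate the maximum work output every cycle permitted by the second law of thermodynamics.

T_H = 339 °C → 339 + 273.15 = 612.15 K.
T_C = 12 °C → 12 + 273.15 = 285.15 K.
No engine can exceed the Carnot limit: η_max = 1 − T_C/T_H = 1 − 285.15/612.15 = 0.5342.
W_max = η_max · Q_H = 0.5342 × 771 = 412 kJ.

W_max ≈ 412 kJ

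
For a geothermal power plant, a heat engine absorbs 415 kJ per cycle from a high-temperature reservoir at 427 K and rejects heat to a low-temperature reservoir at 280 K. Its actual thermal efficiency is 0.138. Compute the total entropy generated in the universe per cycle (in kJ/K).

ΔS_univ ≈ 0.306 kJ/K

W = η·Q_H = 0.138 × 415 = 57.27 kJ, so Q_C = Q_H − W = 357.7 kJ.
Entropy balance on the reservoirs: −Q_H/T_H = -0.9719 kJ/K, +Q_C/T_C = 1.278 kJ/K.
ΔS_univ = −Q_H/T_H + Q_C/T_C = 0.306 kJ/K (> 0, since η = 0.138 < η_Carnot = 0.344).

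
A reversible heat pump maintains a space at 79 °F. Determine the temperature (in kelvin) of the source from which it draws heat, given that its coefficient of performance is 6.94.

T_H = 79 °F → (79 − 32) × 5/9 = 26.11 °C = 299.26 K.
COP_HP = T_H/(T_H − T_C) ⇒ T_C = T_H·(COP_HP − 1)/COP_HP = 299.26 × (6.94 − 1)/6.94 = 256.1 K.

T_C ≈ 256.1 K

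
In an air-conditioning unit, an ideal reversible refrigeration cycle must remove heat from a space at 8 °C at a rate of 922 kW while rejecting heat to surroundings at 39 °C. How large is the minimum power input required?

T_H = 39 °C → 39 + 273.15 = 312.15 K.
T_C = 8 °C → 8 + 273.15 = 281.15 K.
For a reversible refrigerator, COP_R = T_C/(T_H − T_C) = 281.15/31.00 = 9.0694.
W = Q_C/COP_R = 922/9.0694 = 102 kW.

Ẇ_in ≈ 102 kW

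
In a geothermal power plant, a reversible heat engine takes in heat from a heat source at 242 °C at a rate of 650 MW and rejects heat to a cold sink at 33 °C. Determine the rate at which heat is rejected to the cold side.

Q̇_C ≈ 386 MW

T_H = 242 °C → 242 + 273.15 = 515.15 K.
T_C = 33 °C → 33 + 273.15 = 306.15 K.
For a reversible engine, η = 1 − T_C/T_H = 1 − 306.15/515.15 = 0.4057.
For a reversible cycle Q_C/Q_H = T_C/T_H, so Q_C = 650 × 306.15/515.15 = 386 MW.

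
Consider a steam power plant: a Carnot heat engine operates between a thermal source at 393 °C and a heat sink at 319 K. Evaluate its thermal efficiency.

T_H = 393 °C → 393 + 273.15 = 666.15 K.
Since the cycle is reversible, η = 1 − T_C/T_H = 1 − 319.00/666.15 = 0.5211.

η ≈ 0.5211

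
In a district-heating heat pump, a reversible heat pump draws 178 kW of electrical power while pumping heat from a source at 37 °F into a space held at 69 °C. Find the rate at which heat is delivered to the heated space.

T_H = 69 °C → 69 + 273.15 = 342.15 K.
T_C = 37 °F → (37 − 32) × 5/9 = 2.78 °C = 275.93 K.
Reversible heating COP: COP_HP = T_H/(T_H − T_C) = 342.15/66.22 = 5.1667.
Q_H = COP_HP · W = 5.1667 × 178 = 920 kW.

Q̇_H ≈ 920 kW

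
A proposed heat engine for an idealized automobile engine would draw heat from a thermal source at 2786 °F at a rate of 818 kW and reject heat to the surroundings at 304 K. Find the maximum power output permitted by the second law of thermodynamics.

T_H = 2786 °F → (2786 − 32) × 5/9 = 1530.00 °C = 1803.15 K.
The second-law ceiling is the Carnot efficiency, η_max = 1 − T_C/T_H = 1 − 304.00/1803.15 = 0.8314.
W_max = η_max · Q_H = 0.8314 × 818 = 680.1 kW.

Ẇ_max ≈ 680.1 kW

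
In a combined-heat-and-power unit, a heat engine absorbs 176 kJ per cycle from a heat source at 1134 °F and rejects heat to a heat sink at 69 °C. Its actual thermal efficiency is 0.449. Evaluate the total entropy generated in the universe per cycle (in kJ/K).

T_H = 1134 °F → (1134 − 32) × 5/9 = 612.22 °C = 885.37 K.
T_C = 69 °C → 69 + 273.15 = 342.15 K.
W = η·Q_H = 0.449 × 176 = 79.02 kJ, so Q_C = Q_H − W = 96.98 kJ.
Reservoir entropy changes: ΔS_H = −Q_H/T_H = −176/885.37 = -0.1988 kJ/K and ΔS_C = +Q_C/T_C = 96.98/342.15 = 0.2834 kJ/K.
ΔS_univ = −Q_H/T_H + Q_C/T_C = 0.0846 kJ/K (> 0, since η = 0.449 < η_Carnot = 0.614).

ΔS_univ ≈ 0.0846 kJ/K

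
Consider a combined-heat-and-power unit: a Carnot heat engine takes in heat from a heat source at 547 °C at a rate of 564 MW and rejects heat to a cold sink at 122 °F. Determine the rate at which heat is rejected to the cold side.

T_H = 547 °C → 547 + 273.15 = 820.15 K.
T_C = 122 °F → (122 − 32) × 5/9 = 50.00 °C = 323.15 K.
Since the cycle is reversible, η = 1 − T_C/T_H = 1 − 323.15/820.15 = 0.6060.
For a reversible cycle Q_C/Q_H = T_C/T_H, so Q_C = 564 × 323.15/820.15 = 222 MW.

Q̇_C ≈ 222 MW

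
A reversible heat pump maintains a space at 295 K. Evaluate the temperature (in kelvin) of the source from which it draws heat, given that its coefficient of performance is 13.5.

T_C ≈ 273.1 K

COP_HP = T_H/(T_H − T_C) ⇒ T_C = T_H·(COP_HP − 1)/COP_HP = 295.00 × (13.5 − 1)/13.5 = 273.1 K.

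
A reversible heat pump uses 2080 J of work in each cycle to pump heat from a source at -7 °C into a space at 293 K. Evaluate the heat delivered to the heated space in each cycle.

T_C = -7 °C → -7 + 273.15 = 266.15 K.
COP_HP = T_H/(T_H − T_C) = 293.00/26.85 = 10.9125.
Q_H = COP_HP · W = 10.9125 × 2080 = 22700 J.

Q_H ≈ 22700 J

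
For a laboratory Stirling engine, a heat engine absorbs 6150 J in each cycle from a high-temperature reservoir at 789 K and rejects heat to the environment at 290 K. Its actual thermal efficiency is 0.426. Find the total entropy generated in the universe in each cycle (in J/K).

W = η·Q_H = 0.426 × 6150 = 2620 J, so Q_C = Q_H − W = 3530 J.
Entropy balance on the reservoirs: −Q_H/T_H = -7.795 J/K, +Q_C/T_C = 12.17 J/K.
ΔS_univ = −Q_H/T_H + Q_C/T_C = 4.38 J/K (> 0, since η = 0.426 < η_Carnot = 0.632).

ΔS_univ ≈ 4.38 J/K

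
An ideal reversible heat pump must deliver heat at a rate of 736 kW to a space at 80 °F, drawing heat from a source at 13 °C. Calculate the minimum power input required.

Ẇ_in ≈ 33.5 kW

T_H = 80 °F → (80 − 32) × 5/9 = 26.67 °C = 299.82 K.
T_C = 13 °C → 13 + 273.15 = 286.15 K.
Reversible heating COP: COP_HP = T_H/(T_H − T_C) = 299.82/13.67 = 21.9378.
W = Q_H/COP_HP = 736/21.9378 = 33.5 kW.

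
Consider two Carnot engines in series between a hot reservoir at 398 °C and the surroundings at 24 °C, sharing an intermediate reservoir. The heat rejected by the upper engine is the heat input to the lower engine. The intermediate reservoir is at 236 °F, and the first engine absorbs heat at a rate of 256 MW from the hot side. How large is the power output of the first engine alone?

T_H = 398 °C → 398 + 273.15 = 671.15 K.
T_C = 24 °C → 24 + 273.15 = 297.15 K.
T_m = 236 °F → (236 − 32) × 5/9 = 113.33 °C = 386.48 K.
First-stage efficiency η₁ = 1 − T_m/T_H = 1 − 386.48/671.15 = 0.4241.
W₁ = η₁·Q_H = 0.4241 × 256 = 108.6 MW.

Ẇ₁ ≈ 108.6 MW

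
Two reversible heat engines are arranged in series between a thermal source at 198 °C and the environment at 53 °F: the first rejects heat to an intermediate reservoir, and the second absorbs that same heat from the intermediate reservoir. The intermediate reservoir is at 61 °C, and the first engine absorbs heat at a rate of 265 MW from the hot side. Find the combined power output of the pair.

T_H = 198 °C → 198 + 273.15 = 471.15 K.
T_C = 53 °F → (53 − 32) × 5/9 = 11.67 °C = 284.82 K.
Two reversible stages in series are equivalent to a single Carnot engine between T_H and T_C, so η_total = 1 − T_C/T_H = 1 − 284.82/471.15 = 0.3955.
W_total = η_total · Q_H = 0.3955 × 265 = 105 MW.

Ẇ_total ≈ 105 MW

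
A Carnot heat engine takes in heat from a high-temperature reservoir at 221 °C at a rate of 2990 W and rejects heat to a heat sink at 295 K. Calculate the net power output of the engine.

Ẇ ≈ 1205 W

T_H = 221 °C → 221 + 273.15 = 494.15 K.
The Carnot efficiency is η = 1 − T_C/T_H = 1 − 295.00/494.15 = 0.4030.
W = η·Q_H = 0.4030 × 2990 = 1205 W.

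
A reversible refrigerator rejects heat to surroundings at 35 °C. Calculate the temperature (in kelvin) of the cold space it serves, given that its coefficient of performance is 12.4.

T_C ≈ 285.2 K

T_H = 35 °C → 35 + 273.15 = 308.15 K.
COP_R = T_C/(T_H − T_C) ⇒ T_C = T_H·COP_R/(1 + COP_R) = 308.15 × 12.4/(1 + 12.4) = 285.2 K.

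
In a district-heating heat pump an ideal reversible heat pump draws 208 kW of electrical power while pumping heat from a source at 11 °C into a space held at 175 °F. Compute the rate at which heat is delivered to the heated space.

Q̇_H ≈ 1072 kW

T_H = 175 °F → (175 − 32) × 5/9 = 79.44 °C = 352.59 K.
T_C = 11 °C → 11 + 273.15 = 284.15 K.
For a reversible heat pump, COP_HP = T_H/(T_H − T_C) = 352.59/68.44 = 5.1515.
Q_H = COP_HP · W = 5.1515 × 208 = 1072 kW.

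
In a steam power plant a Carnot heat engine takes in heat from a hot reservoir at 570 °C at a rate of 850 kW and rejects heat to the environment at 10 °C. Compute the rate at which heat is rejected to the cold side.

T_H = 570 °C → 570 + 273.15 = 843.15 K.
T_C = 10 °C → 10 + 273.15 = 283.15 K.
Carnot efficiency: η = 1 − T_C/T_H = 1 − 283.15/843.15 = 0.6642.
For a reversible cycle Q_C/Q_H = T_C/T_H, so Q_C = 850 × 283.15/843.15 = 285 kW.

Q̇_C ≈ 285 kW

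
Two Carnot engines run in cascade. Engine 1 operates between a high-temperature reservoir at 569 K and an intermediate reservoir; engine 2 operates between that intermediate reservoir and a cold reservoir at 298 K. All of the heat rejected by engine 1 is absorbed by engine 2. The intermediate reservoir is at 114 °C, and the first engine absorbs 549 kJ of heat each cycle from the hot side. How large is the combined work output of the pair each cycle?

Two reversible stages in series are equivalent to a single Carnot engine between T_H and T_C, so η_total = 1 − T_C/T_H = 1 − 298.00/569.00 = 0.4763.
W_total = η_total · Q_H = 0.4763 × 549 = 261.5 kJ.

W_total ≈ 261.5 kJ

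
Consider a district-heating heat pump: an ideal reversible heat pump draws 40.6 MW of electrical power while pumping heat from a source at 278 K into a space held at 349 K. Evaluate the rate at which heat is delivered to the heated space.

The Carnot heat-pump COP is COP_HP = T_H/(T_H − T_C) = 349.00/71.00 = 4.9155.
Q_H = COP_HP · W = 4.9155 × 40.6 = 200 MW.

Q̇_H ≈ 200 MW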